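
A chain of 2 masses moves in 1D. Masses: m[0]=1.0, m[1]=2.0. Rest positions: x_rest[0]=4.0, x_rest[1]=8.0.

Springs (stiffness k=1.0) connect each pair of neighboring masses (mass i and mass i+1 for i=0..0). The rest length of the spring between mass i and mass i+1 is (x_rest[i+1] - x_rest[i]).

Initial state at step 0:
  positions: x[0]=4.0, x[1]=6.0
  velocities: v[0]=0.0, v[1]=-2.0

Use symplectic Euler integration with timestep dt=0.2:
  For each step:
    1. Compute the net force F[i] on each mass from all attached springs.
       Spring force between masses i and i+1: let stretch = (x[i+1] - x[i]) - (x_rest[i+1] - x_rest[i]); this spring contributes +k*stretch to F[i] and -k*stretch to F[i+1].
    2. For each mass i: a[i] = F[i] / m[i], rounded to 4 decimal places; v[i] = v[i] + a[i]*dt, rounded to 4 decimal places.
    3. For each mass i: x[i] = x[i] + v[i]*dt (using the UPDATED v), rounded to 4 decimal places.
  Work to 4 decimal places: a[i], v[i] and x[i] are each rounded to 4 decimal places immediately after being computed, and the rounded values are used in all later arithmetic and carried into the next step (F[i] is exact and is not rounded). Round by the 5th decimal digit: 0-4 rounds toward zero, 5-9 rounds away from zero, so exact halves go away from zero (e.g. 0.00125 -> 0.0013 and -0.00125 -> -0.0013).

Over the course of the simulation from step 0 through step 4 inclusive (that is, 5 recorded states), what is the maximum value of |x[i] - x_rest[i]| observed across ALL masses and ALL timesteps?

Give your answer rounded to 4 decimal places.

Answer: 3.1578

Derivation:
Step 0: x=[4.0000 6.0000] v=[0.0000 -2.0000]
Step 1: x=[3.9200 5.6400] v=[-0.4000 -1.8000]
Step 2: x=[3.7488 5.3256] v=[-0.8560 -1.5720]
Step 3: x=[3.4807 5.0597] v=[-1.3406 -1.3297]
Step 4: x=[3.1157 4.8422] v=[-1.8248 -1.0876]
Max displacement = 3.1578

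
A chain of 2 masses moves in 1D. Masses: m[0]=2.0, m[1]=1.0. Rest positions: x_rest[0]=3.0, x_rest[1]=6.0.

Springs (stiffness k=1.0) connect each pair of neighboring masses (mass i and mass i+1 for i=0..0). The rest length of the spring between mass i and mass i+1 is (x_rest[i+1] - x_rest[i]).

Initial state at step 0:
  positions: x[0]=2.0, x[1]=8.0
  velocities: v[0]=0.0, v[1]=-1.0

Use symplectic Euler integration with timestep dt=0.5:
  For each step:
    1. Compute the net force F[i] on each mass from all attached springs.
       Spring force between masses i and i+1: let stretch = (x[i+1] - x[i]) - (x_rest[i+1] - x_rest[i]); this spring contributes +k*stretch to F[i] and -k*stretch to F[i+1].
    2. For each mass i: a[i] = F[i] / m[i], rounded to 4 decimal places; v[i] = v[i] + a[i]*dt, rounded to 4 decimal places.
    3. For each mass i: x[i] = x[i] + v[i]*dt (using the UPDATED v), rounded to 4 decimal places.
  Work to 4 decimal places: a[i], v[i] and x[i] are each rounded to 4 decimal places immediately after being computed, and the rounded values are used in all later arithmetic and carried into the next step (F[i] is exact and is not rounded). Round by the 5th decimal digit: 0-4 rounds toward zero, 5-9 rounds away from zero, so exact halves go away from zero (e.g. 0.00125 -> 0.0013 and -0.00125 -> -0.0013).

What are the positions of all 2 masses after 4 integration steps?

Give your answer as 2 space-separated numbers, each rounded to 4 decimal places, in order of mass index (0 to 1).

Answer: 3.4969 3.0064

Derivation:
Step 0: x=[2.0000 8.0000] v=[0.0000 -1.0000]
Step 1: x=[2.3750 6.7500] v=[0.7500 -2.5000]
Step 2: x=[2.9219 5.1563] v=[1.0938 -3.1875]
Step 3: x=[3.3731 3.7540] v=[0.9024 -2.8047]
Step 4: x=[3.4969 3.0064] v=[0.2476 -1.4952]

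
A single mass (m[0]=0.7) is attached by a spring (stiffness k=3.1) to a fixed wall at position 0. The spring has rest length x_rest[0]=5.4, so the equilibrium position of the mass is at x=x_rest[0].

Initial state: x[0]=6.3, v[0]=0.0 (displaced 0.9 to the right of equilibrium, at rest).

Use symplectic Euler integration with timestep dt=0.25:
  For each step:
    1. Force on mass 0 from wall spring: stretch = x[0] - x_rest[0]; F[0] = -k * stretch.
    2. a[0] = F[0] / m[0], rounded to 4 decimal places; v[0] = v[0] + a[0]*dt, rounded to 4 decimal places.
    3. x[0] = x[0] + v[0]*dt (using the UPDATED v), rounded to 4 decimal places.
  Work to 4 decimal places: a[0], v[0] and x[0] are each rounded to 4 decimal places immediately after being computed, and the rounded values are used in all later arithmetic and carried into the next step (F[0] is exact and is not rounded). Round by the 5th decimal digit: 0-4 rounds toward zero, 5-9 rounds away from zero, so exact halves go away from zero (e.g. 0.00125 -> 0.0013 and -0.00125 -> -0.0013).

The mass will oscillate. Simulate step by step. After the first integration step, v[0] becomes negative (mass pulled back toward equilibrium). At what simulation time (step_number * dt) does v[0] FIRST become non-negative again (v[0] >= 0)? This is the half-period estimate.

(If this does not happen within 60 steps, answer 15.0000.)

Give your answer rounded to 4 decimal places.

Answer: 1.5000

Derivation:
Step 0: x=[6.3000] v=[0.0000]
Step 1: x=[6.0509] v=[-0.9964]
Step 2: x=[5.6216] v=[-1.7171]
Step 3: x=[5.1310] v=[-1.9625]
Step 4: x=[4.7148] v=[-1.6647]
Step 5: x=[4.4883] v=[-0.9061]
Step 6: x=[4.5141] v=[0.1033]
First v>=0 after going negative at step 6, time=1.5000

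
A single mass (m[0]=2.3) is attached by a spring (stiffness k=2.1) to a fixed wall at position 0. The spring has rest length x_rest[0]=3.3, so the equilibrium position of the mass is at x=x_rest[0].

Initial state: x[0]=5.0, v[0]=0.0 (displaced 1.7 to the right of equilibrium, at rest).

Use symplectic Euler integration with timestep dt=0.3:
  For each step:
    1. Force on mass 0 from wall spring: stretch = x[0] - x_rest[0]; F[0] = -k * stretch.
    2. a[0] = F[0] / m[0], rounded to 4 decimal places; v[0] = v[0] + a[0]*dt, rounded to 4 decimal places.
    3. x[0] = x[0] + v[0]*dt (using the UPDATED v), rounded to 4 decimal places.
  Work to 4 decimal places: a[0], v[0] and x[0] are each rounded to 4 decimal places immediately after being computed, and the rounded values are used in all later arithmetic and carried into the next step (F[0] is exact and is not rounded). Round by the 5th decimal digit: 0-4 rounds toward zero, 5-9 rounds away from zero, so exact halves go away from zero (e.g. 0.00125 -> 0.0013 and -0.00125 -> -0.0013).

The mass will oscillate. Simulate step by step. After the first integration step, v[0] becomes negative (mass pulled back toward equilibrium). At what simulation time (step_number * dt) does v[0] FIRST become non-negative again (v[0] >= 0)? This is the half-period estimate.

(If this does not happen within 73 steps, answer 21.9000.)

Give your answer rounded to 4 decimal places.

Step 0: x=[5.0000] v=[0.0000]
Step 1: x=[4.8603] v=[-0.4657]
Step 2: x=[4.5924] v=[-0.8931]
Step 3: x=[4.2183] v=[-1.2471]
Step 4: x=[3.7687] v=[-1.4986]
Step 5: x=[3.2806] v=[-1.6270]
Step 6: x=[2.7941] v=[-1.6217]
Step 7: x=[2.3492] v=[-1.4831]
Step 8: x=[1.9824] v=[-1.2227]
Step 9: x=[1.7239] v=[-0.8618]
Step 10: x=[1.5949] v=[-0.4301]
Step 11: x=[1.6060] v=[0.0369]
First v>=0 after going negative at step 11, time=3.3000

Answer: 3.3000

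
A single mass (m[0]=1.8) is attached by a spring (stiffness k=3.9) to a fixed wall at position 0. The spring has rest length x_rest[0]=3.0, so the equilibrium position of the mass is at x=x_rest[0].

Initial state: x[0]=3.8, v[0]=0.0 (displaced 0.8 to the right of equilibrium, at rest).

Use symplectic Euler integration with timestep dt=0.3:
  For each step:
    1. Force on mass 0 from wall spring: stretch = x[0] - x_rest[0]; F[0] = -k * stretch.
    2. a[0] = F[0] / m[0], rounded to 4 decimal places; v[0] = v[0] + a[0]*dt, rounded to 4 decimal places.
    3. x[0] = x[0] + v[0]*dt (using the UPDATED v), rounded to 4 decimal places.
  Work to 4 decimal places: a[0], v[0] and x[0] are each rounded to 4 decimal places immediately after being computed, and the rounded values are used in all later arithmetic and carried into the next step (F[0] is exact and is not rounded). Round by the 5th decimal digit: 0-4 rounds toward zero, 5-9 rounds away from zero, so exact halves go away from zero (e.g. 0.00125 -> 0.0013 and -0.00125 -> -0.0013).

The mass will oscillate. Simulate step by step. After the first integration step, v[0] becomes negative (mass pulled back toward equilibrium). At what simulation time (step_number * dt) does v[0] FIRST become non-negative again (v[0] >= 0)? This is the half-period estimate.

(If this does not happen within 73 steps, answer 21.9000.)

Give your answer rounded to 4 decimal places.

Answer: 2.4000

Derivation:
Step 0: x=[3.8000] v=[0.0000]
Step 1: x=[3.6440] v=[-0.5200]
Step 2: x=[3.3624] v=[-0.9386]
Step 3: x=[3.0101] v=[-1.1742]
Step 4: x=[2.6559] v=[-1.1808]
Step 5: x=[2.3688] v=[-0.9571]
Step 6: x=[2.2048] v=[-0.5468]
Step 7: x=[2.1958] v=[-0.0299]
Step 8: x=[2.3436] v=[0.4928]
First v>=0 after going negative at step 8, time=2.4000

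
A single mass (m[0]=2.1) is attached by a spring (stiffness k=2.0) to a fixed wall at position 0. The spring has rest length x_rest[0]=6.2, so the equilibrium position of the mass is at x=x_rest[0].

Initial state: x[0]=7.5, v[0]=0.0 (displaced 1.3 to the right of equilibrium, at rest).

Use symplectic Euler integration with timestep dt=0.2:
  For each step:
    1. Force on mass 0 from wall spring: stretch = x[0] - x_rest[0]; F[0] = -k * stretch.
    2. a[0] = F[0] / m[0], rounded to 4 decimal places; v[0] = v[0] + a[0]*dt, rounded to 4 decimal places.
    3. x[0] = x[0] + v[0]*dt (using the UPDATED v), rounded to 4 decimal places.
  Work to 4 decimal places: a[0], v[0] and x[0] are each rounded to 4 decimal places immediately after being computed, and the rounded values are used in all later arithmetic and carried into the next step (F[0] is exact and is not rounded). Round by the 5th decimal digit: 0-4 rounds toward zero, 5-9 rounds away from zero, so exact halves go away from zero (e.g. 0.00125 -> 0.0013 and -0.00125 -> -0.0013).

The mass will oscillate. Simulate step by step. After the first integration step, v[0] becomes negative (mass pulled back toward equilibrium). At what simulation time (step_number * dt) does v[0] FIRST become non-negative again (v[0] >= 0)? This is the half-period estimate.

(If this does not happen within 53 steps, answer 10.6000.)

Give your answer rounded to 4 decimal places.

Step 0: x=[7.5000] v=[0.0000]
Step 1: x=[7.4505] v=[-0.2476]
Step 2: x=[7.3533] v=[-0.4858]
Step 3: x=[7.2122] v=[-0.7055]
Step 4: x=[7.0325] v=[-0.8983]
Step 5: x=[6.8211] v=[-1.0569]
Step 6: x=[6.5861] v=[-1.1752]
Step 7: x=[6.3364] v=[-1.2487]
Step 8: x=[6.0815] v=[-1.2747]
Step 9: x=[5.8311] v=[-1.2521]
Step 10: x=[5.5947] v=[-1.1818]
Step 11: x=[5.3814] v=[-1.0665]
Step 12: x=[5.1993] v=[-0.9106]
Step 13: x=[5.0553] v=[-0.7200]
Step 14: x=[4.9549] v=[-0.5020]
Step 15: x=[4.9019] v=[-0.2648]
Step 16: x=[4.8984] v=[-0.0175]
Step 17: x=[4.9445] v=[0.2304]
First v>=0 after going negative at step 17, time=3.4000

Answer: 3.4000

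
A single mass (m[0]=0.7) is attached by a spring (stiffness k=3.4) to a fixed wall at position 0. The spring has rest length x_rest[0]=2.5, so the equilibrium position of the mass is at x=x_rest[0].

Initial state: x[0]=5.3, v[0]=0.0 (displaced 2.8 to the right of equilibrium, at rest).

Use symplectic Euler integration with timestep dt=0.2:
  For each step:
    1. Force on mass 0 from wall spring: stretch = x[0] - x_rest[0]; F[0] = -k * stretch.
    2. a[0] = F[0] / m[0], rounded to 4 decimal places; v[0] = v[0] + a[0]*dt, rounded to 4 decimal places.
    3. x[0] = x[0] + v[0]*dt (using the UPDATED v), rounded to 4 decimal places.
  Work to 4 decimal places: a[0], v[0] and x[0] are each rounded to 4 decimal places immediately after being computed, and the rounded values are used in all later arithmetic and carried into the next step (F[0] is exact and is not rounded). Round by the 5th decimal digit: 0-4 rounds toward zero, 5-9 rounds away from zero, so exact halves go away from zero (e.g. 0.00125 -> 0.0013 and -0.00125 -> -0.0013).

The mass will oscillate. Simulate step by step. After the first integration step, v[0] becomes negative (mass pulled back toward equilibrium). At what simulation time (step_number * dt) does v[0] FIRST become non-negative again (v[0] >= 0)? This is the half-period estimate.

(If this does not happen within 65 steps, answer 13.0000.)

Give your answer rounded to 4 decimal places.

Step 0: x=[5.3000] v=[0.0000]
Step 1: x=[4.7560] v=[-2.7200]
Step 2: x=[3.7737] v=[-4.9115]
Step 3: x=[2.5439] v=[-6.1488]
Step 4: x=[1.3056] v=[-6.1914]
Step 5: x=[0.2994] v=[-5.0311]
Step 6: x=[-0.2793] v=[-2.8934]
Step 7: x=[-0.3180] v=[-0.1935]
Step 8: x=[0.1908] v=[2.5440]
First v>=0 after going negative at step 8, time=1.6000

Answer: 1.6000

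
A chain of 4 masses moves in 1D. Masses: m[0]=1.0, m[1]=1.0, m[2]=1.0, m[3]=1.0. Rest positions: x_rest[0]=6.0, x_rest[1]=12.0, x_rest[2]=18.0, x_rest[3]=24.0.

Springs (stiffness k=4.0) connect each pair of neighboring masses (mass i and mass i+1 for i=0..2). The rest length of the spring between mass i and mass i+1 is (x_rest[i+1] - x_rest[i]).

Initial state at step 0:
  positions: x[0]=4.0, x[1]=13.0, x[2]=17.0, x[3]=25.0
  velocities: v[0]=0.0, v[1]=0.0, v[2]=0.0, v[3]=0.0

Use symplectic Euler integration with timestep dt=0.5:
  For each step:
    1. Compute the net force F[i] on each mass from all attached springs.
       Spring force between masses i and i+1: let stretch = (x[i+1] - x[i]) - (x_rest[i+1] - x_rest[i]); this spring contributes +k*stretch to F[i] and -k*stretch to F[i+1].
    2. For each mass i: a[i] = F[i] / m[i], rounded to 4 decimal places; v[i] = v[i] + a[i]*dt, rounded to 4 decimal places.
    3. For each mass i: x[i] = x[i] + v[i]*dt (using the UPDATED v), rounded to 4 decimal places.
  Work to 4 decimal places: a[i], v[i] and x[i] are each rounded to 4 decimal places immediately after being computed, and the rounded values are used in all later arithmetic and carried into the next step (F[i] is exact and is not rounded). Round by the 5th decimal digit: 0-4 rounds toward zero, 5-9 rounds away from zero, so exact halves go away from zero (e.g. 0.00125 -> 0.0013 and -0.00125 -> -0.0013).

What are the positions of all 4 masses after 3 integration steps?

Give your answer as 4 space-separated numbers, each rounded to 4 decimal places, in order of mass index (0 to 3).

Step 0: x=[4.0000 13.0000 17.0000 25.0000] v=[0.0000 0.0000 0.0000 0.0000]
Step 1: x=[7.0000 8.0000 21.0000 23.0000] v=[6.0000 -10.0000 8.0000 -4.0000]
Step 2: x=[5.0000 15.0000 14.0000 25.0000] v=[-4.0000 14.0000 -14.0000 4.0000]
Step 3: x=[7.0000 11.0000 19.0000 22.0000] v=[4.0000 -8.0000 10.0000 -6.0000]

Answer: 7.0000 11.0000 19.0000 22.0000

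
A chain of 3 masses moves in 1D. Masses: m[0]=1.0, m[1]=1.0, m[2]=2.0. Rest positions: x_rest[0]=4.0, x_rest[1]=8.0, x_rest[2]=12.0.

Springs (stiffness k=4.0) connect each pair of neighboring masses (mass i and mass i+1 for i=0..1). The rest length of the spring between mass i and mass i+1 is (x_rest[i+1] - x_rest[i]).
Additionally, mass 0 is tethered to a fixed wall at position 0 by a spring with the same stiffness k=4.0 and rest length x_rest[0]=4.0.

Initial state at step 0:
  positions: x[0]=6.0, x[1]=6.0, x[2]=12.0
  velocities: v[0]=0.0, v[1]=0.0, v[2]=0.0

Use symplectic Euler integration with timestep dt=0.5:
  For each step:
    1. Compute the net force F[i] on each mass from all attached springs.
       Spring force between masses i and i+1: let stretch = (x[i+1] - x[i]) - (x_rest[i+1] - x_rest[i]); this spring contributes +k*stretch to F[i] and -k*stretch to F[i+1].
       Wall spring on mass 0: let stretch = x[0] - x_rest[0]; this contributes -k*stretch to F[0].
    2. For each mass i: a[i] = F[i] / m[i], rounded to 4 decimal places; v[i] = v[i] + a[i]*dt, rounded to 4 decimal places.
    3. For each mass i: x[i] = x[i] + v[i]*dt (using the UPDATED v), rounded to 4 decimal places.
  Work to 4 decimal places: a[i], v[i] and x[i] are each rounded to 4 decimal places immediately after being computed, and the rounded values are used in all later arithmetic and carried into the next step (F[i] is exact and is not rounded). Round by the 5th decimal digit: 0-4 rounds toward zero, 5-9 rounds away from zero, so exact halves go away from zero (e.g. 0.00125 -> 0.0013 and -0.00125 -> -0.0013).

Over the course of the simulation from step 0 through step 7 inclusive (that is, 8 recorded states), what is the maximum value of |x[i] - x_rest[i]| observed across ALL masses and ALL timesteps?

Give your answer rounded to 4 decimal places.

Step 0: x=[6.0000 6.0000 12.0000] v=[0.0000 0.0000 0.0000]
Step 1: x=[0.0000 12.0000 11.0000] v=[-12.0000 12.0000 -2.0000]
Step 2: x=[6.0000 5.0000 12.5000] v=[12.0000 -14.0000 3.0000]
Step 3: x=[5.0000 6.5000 12.2500] v=[-2.0000 3.0000 -0.5000]
Step 4: x=[0.5000 12.2500 11.1250] v=[-9.0000 11.5000 -2.2500]
Step 5: x=[7.2500 5.1250 12.5625] v=[13.5000 -14.2500 2.8750]
Step 6: x=[4.6250 7.5625 12.2813] v=[-5.2500 4.8750 -0.5625]
Step 7: x=[0.3125 11.7813 11.6407] v=[-8.6250 8.4376 -1.2813]
Max displacement = 4.2500

Answer: 4.2500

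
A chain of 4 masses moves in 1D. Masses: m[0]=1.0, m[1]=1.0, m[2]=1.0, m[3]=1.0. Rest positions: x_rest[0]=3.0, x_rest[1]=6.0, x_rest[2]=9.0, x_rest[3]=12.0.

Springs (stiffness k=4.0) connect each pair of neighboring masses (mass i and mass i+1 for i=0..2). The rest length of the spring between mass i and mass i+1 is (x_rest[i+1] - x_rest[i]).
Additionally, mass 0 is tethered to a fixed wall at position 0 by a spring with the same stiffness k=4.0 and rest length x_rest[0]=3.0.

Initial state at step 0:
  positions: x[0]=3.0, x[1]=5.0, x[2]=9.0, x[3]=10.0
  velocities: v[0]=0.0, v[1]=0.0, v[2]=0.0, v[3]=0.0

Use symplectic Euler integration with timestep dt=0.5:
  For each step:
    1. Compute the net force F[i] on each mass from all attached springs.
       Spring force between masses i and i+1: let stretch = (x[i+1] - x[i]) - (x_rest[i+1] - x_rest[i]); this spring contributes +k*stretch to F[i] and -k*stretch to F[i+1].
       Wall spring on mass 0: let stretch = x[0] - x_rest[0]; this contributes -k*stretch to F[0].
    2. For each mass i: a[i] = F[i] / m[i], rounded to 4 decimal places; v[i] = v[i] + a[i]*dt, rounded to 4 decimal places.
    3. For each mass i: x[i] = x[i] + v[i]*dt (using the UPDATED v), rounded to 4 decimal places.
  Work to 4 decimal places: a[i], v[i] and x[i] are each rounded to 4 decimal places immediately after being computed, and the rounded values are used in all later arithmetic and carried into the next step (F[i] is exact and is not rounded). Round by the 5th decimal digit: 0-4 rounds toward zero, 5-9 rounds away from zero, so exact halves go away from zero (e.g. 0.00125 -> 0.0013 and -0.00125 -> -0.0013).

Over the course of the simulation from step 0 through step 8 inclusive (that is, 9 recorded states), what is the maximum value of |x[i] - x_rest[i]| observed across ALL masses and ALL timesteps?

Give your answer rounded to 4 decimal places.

Step 0: x=[3.0000 5.0000 9.0000 10.0000] v=[0.0000 0.0000 0.0000 0.0000]
Step 1: x=[2.0000 7.0000 6.0000 12.0000] v=[-2.0000 4.0000 -6.0000 4.0000]
Step 2: x=[4.0000 3.0000 10.0000 11.0000] v=[4.0000 -8.0000 8.0000 -2.0000]
Step 3: x=[1.0000 7.0000 8.0000 12.0000] v=[-6.0000 8.0000 -4.0000 2.0000]
Step 4: x=[3.0000 6.0000 9.0000 12.0000] v=[4.0000 -2.0000 2.0000 0.0000]
Step 5: x=[5.0000 5.0000 10.0000 12.0000] v=[4.0000 -2.0000 2.0000 0.0000]
Step 6: x=[2.0000 9.0000 8.0000 13.0000] v=[-6.0000 8.0000 -4.0000 2.0000]
Step 7: x=[4.0000 5.0000 12.0000 12.0000] v=[4.0000 -8.0000 8.0000 -2.0000]
Step 8: x=[3.0000 7.0000 9.0000 14.0000] v=[-2.0000 4.0000 -6.0000 4.0000]
Max displacement = 3.0000

Answer: 3.0000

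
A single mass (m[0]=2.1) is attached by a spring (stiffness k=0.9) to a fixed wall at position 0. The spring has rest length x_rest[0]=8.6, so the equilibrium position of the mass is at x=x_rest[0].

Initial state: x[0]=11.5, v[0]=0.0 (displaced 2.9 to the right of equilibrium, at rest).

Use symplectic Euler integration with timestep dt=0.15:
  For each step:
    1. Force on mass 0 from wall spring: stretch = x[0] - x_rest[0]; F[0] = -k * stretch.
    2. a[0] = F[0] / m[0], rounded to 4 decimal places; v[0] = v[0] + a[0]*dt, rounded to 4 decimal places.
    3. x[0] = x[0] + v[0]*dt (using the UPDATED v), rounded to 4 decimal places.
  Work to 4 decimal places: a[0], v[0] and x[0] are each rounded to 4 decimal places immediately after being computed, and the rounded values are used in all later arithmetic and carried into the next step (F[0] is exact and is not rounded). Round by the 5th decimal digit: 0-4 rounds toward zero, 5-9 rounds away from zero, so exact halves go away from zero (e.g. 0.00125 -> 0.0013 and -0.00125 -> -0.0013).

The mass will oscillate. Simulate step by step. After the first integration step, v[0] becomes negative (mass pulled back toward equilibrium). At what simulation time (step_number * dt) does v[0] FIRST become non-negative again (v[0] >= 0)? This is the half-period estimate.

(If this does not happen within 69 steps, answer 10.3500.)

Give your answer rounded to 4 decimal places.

Step 0: x=[11.5000] v=[0.0000]
Step 1: x=[11.4720] v=[-0.1864]
Step 2: x=[11.4164] v=[-0.3710]
Step 3: x=[11.3336] v=[-0.5521]
Step 4: x=[11.2244] v=[-0.7278]
Step 5: x=[11.0899] v=[-0.8965]
Step 6: x=[10.9314] v=[-1.0566]
Step 7: x=[10.7504] v=[-1.2065]
Step 8: x=[10.5487] v=[-1.3447]
Step 9: x=[10.3282] v=[-1.4700]
Step 10: x=[10.0910] v=[-1.5811]
Step 11: x=[9.8395] v=[-1.6770]
Step 12: x=[9.5760] v=[-1.7567]
Step 13: x=[9.3031] v=[-1.8194]
Step 14: x=[9.0234] v=[-1.8646]
Step 15: x=[8.7396] v=[-1.8918]
Step 16: x=[8.4545] v=[-1.9008]
Step 17: x=[8.1708] v=[-1.8914]
Step 18: x=[7.8912] v=[-1.8638]
Step 19: x=[7.6185] v=[-1.8182]
Step 20: x=[7.3552] v=[-1.7551]
Step 21: x=[7.1039] v=[-1.6751]
Step 22: x=[6.8671] v=[-1.5789]
Step 23: x=[6.6470] v=[-1.4675]
Step 24: x=[6.4457] v=[-1.3420]
Step 25: x=[6.2652] v=[-1.2035]
Step 26: x=[6.1072] v=[-1.0534]
Step 27: x=[5.9732] v=[-0.8932]
Step 28: x=[5.8646] v=[-0.7243]
Step 29: x=[5.7823] v=[-0.5485]
Step 30: x=[5.7272] v=[-0.3674]
Step 31: x=[5.6998] v=[-0.1827]
Step 32: x=[5.7004] v=[0.0037]
First v>=0 after going negative at step 32, time=4.8000

Answer: 4.8000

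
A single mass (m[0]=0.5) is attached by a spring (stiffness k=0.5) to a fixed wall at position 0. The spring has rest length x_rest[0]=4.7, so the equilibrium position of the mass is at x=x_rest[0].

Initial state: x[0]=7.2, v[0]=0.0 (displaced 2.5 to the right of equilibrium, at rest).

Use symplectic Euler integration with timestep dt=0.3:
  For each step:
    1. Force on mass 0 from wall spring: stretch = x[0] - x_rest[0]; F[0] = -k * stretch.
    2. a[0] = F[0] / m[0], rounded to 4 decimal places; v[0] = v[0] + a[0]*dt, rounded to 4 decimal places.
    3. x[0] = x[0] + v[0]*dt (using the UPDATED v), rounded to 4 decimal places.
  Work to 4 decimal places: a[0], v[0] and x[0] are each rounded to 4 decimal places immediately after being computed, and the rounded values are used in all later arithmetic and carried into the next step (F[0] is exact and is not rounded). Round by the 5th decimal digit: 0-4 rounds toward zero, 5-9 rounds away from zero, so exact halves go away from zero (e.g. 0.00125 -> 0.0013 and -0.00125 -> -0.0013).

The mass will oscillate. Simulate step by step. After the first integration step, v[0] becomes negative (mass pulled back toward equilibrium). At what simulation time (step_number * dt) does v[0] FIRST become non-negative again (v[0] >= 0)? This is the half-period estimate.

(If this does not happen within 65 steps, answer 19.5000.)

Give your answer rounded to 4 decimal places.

Step 0: x=[7.2000] v=[0.0000]
Step 1: x=[6.9750] v=[-0.7500]
Step 2: x=[6.5453] v=[-1.4325]
Step 3: x=[5.9495] v=[-1.9861]
Step 4: x=[5.2412] v=[-2.3610]
Step 5: x=[4.4842] v=[-2.5234]
Step 6: x=[3.7466] v=[-2.4587]
Step 7: x=[3.0948] v=[-2.1727]
Step 8: x=[2.5875] v=[-1.6911]
Step 9: x=[2.2703] v=[-1.0574]
Step 10: x=[2.1718] v=[-0.3285]
Step 11: x=[2.3008] v=[0.4300]
First v>=0 after going negative at step 11, time=3.3000

Answer: 3.3000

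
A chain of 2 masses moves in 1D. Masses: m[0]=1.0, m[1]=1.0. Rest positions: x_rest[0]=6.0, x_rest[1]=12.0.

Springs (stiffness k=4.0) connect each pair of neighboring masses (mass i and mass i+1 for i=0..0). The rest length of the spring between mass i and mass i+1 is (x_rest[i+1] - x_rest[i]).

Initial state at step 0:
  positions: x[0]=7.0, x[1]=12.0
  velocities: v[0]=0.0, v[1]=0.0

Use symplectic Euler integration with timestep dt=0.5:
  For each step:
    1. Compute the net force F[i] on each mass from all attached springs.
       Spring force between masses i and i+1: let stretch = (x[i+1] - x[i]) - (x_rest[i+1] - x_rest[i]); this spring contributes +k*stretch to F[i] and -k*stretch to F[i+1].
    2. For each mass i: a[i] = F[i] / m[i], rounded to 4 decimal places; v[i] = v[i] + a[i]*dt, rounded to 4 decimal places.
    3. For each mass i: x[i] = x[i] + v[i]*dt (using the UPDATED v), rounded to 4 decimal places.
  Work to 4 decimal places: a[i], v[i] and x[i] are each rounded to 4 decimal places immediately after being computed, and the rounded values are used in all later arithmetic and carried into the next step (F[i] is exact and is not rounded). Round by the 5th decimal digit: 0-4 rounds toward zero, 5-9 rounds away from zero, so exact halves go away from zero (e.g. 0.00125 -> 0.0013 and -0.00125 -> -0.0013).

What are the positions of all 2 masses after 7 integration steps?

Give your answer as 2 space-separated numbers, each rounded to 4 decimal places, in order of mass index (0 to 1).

Step 0: x=[7.0000 12.0000] v=[0.0000 0.0000]
Step 1: x=[6.0000 13.0000] v=[-2.0000 2.0000]
Step 2: x=[6.0000 13.0000] v=[0.0000 0.0000]
Step 3: x=[7.0000 12.0000] v=[2.0000 -2.0000]
Step 4: x=[7.0000 12.0000] v=[0.0000 0.0000]
Step 5: x=[6.0000 13.0000] v=[-2.0000 2.0000]
Step 6: x=[6.0000 13.0000] v=[0.0000 0.0000]
Step 7: x=[7.0000 12.0000] v=[2.0000 -2.0000]

Answer: 7.0000 12.0000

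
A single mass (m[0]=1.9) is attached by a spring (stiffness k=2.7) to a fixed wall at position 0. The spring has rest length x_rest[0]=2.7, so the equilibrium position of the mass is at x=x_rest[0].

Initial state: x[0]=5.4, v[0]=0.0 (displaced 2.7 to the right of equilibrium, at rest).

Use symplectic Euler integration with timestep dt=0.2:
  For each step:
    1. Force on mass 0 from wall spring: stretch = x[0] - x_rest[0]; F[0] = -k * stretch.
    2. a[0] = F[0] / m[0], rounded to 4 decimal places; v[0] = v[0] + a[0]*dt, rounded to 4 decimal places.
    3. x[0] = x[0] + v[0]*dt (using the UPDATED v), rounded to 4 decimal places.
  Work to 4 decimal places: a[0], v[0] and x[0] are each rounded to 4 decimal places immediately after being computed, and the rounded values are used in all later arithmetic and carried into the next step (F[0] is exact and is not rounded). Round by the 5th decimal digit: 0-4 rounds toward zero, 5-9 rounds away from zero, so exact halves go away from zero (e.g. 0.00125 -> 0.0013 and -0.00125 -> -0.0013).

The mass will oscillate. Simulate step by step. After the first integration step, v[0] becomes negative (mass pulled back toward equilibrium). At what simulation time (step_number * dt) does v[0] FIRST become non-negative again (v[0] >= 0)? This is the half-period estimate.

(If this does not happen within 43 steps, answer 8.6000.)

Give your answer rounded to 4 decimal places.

Step 0: x=[5.4000] v=[0.0000]
Step 1: x=[5.2465] v=[-0.7674]
Step 2: x=[4.9483] v=[-1.4911]
Step 3: x=[4.5223] v=[-2.1301]
Step 4: x=[3.9927] v=[-2.6480]
Step 5: x=[3.3896] v=[-3.0154]
Step 6: x=[2.7473] v=[-3.2114]
Step 7: x=[2.1023] v=[-3.2248]
Step 8: x=[1.4913] v=[-3.0549]
Step 9: x=[0.9490] v=[-2.7114]
Step 10: x=[0.5063] v=[-2.2137]
Step 11: x=[0.1883] v=[-1.5902]
Step 12: x=[0.0130] v=[-0.8763]
Step 13: x=[-0.0095] v=[-0.1126]
Step 14: x=[0.1220] v=[0.6575]
First v>=0 after going negative at step 14, time=2.8000

Answer: 2.8000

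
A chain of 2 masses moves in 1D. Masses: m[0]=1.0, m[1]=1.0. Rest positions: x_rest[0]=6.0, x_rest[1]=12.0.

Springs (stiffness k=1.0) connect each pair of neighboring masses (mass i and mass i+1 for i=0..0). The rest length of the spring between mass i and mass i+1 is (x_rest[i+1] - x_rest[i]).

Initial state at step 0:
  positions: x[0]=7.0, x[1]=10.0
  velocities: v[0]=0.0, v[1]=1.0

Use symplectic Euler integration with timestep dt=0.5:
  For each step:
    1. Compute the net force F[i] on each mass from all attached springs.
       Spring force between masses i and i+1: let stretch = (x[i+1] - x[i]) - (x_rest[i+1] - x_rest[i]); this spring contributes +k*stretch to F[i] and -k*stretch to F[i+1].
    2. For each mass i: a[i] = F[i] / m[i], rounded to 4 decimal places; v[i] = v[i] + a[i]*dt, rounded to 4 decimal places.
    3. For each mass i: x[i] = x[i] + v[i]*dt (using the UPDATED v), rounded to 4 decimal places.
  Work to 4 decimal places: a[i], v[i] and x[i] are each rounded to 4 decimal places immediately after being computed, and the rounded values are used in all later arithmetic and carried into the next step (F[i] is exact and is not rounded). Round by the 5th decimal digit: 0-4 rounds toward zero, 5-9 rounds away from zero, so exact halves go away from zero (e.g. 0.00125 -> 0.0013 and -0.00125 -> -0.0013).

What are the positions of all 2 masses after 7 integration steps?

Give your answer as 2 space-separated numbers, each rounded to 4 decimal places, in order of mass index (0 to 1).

Answer: 8.6486 11.8516

Derivation:
Step 0: x=[7.0000 10.0000] v=[0.0000 1.0000]
Step 1: x=[6.2500 11.2500] v=[-1.5000 2.5000]
Step 2: x=[5.2500 12.7500] v=[-2.0000 3.0000]
Step 3: x=[4.6250 13.8750] v=[-1.2500 2.2500]
Step 4: x=[4.8125 14.1875] v=[0.3750 0.6250]
Step 5: x=[5.8438 13.6563] v=[2.0625 -1.0625]
Step 6: x=[7.3282 12.6719] v=[2.9688 -1.9688]
Step 7: x=[8.6486 11.8516] v=[2.6407 -1.6407]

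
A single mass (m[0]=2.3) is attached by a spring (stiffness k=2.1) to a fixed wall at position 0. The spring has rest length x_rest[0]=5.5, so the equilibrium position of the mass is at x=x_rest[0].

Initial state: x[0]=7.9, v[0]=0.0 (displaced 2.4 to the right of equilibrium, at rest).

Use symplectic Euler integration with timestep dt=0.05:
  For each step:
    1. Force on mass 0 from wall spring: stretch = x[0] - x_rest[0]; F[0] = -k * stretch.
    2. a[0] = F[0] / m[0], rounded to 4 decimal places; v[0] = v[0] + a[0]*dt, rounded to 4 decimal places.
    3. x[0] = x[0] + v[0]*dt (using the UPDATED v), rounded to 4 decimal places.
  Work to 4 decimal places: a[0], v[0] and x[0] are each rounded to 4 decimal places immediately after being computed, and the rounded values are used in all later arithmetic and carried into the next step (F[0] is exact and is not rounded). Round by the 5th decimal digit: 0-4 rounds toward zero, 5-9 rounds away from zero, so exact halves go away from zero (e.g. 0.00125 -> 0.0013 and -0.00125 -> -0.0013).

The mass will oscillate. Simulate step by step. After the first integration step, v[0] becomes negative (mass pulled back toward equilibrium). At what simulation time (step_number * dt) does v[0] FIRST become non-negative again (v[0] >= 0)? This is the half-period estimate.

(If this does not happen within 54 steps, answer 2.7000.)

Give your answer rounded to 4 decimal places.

Step 0: x=[7.9000] v=[0.0000]
Step 1: x=[7.8945] v=[-0.1096]
Step 2: x=[7.8836] v=[-0.2189]
Step 3: x=[7.8672] v=[-0.3277]
Step 4: x=[7.8454] v=[-0.4358]
Step 5: x=[7.8183] v=[-0.5429]
Step 6: x=[7.7859] v=[-0.6487]
Step 7: x=[7.7482] v=[-0.7531]
Step 8: x=[7.7054] v=[-0.8557]
Step 9: x=[7.6576] v=[-0.9564]
Step 10: x=[7.6049] v=[-1.0549]
Step 11: x=[7.5474] v=[-1.1510]
Step 12: x=[7.4852] v=[-1.2445]
Step 13: x=[7.4184] v=[-1.3351]
Step 14: x=[7.3473] v=[-1.4227]
Step 15: x=[7.2720] v=[-1.5070]
Step 16: x=[7.1926] v=[-1.5879]
Step 17: x=[7.1093] v=[-1.6652]
Step 18: x=[7.0224] v=[-1.7387]
Step 19: x=[6.9320] v=[-1.8082]
Step 20: x=[6.8383] v=[-1.8736]
Step 21: x=[6.7416] v=[-1.9347]
Step 22: x=[6.6420] v=[-1.9914]
Step 23: x=[6.5398] v=[-2.0435]
Step 24: x=[6.4353] v=[-2.0910]
Step 25: x=[6.3286] v=[-2.1337]
Step 26: x=[6.2200] v=[-2.1715]
Step 27: x=[6.1098] v=[-2.2044]
Step 28: x=[5.9982] v=[-2.2322]
Step 29: x=[5.8855] v=[-2.2549]
Step 30: x=[5.7719] v=[-2.2725]
Step 31: x=[5.6577] v=[-2.2849]
Step 32: x=[5.5431] v=[-2.2921]
Step 33: x=[5.4284] v=[-2.2941]
Step 34: x=[5.3139] v=[-2.2908]
Step 35: x=[5.1998] v=[-2.2823]
Step 36: x=[5.0864] v=[-2.2686]
Step 37: x=[4.9739] v=[-2.2497]
Step 38: x=[4.8626] v=[-2.2257]
Step 39: x=[4.7528] v=[-2.1966]
Step 40: x=[4.6447] v=[-2.1625]
Step 41: x=[4.5385] v=[-2.1235]
Step 42: x=[4.4345] v=[-2.0796]
Step 43: x=[4.3330] v=[-2.0310]
Step 44: x=[4.2341] v=[-1.9777]
Step 45: x=[4.1381] v=[-1.9199]
Step 46: x=[4.0452] v=[-1.8577]
Step 47: x=[3.9556] v=[-1.7913]
Step 48: x=[3.8696] v=[-1.7208]
Step 49: x=[3.7873] v=[-1.6464]
Step 50: x=[3.7089] v=[-1.5682]
Step 51: x=[3.6346] v=[-1.4864]
Step 52: x=[3.5645] v=[-1.4012]
Step 53: x=[3.4989] v=[-1.3128]
Step 54: x=[3.4378] v=[-1.2214]
v[0] did not become non-negative within 54 steps; using fallback time=2.7000

Answer: 2.7000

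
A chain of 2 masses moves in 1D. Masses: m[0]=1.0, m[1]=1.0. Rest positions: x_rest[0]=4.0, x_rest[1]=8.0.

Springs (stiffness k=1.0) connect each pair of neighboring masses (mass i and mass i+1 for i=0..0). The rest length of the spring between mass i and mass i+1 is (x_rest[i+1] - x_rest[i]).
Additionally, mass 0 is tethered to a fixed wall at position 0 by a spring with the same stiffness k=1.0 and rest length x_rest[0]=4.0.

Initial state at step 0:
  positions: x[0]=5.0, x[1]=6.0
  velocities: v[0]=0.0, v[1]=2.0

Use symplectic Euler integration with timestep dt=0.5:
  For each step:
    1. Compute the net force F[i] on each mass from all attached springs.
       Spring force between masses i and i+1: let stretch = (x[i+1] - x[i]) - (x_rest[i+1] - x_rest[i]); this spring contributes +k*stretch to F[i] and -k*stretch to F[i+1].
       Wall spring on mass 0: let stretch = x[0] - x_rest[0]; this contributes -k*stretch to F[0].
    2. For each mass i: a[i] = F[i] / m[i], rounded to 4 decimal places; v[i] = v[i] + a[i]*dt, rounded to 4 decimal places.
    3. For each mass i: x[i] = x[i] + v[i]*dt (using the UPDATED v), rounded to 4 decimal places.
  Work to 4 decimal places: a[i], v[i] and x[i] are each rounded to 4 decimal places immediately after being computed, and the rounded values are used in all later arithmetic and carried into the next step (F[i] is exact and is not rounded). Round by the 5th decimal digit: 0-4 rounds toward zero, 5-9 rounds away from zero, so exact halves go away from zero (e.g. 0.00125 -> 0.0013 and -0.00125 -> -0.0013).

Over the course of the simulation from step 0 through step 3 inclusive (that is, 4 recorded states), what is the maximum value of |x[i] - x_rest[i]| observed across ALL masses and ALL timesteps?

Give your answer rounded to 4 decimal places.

Answer: 2.7188

Derivation:
Step 0: x=[5.0000 6.0000] v=[0.0000 2.0000]
Step 1: x=[4.0000 7.7500] v=[-2.0000 3.5000]
Step 2: x=[2.9375 9.5625] v=[-2.1250 3.6250]
Step 3: x=[2.7969 10.7188] v=[-0.2813 2.3125]
Max displacement = 2.7188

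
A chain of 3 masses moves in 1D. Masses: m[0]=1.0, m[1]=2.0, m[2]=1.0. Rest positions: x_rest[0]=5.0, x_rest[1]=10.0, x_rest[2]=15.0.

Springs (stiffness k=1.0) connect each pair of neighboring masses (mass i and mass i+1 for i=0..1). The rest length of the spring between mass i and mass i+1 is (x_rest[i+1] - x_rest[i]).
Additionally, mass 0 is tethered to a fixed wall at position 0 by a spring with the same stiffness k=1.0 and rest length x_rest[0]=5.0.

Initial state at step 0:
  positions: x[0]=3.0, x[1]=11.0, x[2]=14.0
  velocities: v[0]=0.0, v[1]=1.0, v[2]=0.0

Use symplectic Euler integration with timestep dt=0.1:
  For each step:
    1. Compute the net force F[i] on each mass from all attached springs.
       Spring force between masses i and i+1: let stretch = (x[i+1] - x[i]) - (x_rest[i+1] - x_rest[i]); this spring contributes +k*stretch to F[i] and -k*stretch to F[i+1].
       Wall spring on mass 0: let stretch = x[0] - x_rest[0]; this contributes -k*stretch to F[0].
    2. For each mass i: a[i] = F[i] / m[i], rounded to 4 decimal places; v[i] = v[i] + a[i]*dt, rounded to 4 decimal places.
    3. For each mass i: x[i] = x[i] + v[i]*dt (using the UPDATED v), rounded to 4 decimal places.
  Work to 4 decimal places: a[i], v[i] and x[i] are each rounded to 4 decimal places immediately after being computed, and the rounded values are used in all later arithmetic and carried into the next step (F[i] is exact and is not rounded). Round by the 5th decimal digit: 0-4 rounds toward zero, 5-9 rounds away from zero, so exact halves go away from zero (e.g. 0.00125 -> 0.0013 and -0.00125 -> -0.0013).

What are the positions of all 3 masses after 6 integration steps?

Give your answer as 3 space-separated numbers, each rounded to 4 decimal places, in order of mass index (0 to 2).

Step 0: x=[3.0000 11.0000 14.0000] v=[0.0000 1.0000 0.0000]
Step 1: x=[3.0500 11.0750 14.0200] v=[0.5000 0.7500 0.2000]
Step 2: x=[3.1498 11.1246 14.0606] v=[0.9975 0.4960 0.4055]
Step 3: x=[3.2978 11.1490 14.1218] v=[1.4800 0.2441 0.6119]
Step 4: x=[3.4913 11.1490 14.2033] v=[1.9353 0.0002 0.8146]
Step 5: x=[3.7265 11.1260 14.3042] v=[2.3519 -0.2300 1.0092]
Step 6: x=[3.9984 11.0819 14.4233] v=[2.7192 -0.4411 1.1914]

Answer: 3.9984 11.0819 14.4233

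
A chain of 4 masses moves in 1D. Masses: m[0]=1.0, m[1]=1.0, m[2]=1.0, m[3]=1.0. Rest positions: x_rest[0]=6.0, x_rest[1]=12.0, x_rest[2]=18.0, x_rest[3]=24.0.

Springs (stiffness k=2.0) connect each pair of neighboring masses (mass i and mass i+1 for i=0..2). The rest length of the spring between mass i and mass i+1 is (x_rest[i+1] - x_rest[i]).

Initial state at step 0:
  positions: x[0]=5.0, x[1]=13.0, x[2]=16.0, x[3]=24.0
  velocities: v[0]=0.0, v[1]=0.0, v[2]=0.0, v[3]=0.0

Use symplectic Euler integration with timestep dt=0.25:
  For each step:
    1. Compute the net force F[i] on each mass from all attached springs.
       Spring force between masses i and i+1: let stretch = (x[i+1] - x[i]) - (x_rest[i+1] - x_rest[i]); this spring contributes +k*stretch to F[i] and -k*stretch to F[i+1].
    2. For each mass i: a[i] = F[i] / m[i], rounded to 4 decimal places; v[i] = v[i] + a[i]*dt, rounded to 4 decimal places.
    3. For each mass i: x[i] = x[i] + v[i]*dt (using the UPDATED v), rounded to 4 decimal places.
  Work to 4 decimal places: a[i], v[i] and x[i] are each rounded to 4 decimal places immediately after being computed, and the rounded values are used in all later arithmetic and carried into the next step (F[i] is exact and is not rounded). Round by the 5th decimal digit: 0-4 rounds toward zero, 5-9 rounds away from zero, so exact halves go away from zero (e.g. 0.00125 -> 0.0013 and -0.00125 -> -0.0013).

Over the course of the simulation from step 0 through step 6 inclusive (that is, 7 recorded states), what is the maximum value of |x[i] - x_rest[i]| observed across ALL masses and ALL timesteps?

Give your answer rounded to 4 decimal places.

Step 0: x=[5.0000 13.0000 16.0000 24.0000] v=[0.0000 0.0000 0.0000 0.0000]
Step 1: x=[5.2500 12.3750 16.6250 23.7500] v=[1.0000 -2.5000 2.5000 -1.0000]
Step 2: x=[5.6406 11.3906 17.6094 23.3594] v=[1.5625 -3.9375 3.9375 -1.5625]
Step 3: x=[6.0000 10.4648 18.5352 23.0000] v=[1.4375 -3.7031 3.7031 -1.4375]
Step 4: x=[6.1675 9.9897 19.0103 22.8325] v=[0.6699 -1.9003 1.9003 -0.6699]
Step 5: x=[6.0628 10.1644 18.8356 22.9373] v=[-0.4190 0.6989 -0.6989 0.4190]
Step 6: x=[5.7208 10.9103 18.0897 23.2794] v=[-1.3682 2.9837 -2.9837 1.3682]
Max displacement = 2.0103

Answer: 2.0103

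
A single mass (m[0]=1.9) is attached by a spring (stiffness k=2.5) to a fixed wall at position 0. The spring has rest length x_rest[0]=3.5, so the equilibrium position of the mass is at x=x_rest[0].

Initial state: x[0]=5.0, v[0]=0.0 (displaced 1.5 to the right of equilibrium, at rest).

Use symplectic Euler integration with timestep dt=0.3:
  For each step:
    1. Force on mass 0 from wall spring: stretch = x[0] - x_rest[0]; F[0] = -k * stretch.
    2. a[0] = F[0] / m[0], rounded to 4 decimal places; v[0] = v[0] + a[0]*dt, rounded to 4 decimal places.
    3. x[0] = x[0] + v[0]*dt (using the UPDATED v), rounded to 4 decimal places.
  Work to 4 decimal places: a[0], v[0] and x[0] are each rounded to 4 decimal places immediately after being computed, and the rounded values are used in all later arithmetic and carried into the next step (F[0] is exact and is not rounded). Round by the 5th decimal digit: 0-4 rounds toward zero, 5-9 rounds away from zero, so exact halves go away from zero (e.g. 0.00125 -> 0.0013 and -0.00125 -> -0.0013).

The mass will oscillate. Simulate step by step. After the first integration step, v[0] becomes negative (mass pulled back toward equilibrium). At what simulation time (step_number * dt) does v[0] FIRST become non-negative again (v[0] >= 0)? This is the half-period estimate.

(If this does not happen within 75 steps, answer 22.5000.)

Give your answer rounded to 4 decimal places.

Answer: 3.0000

Derivation:
Step 0: x=[5.0000] v=[0.0000]
Step 1: x=[4.8224] v=[-0.5921]
Step 2: x=[4.4882] v=[-1.1141]
Step 3: x=[4.0369] v=[-1.5042]
Step 4: x=[3.5221] v=[-1.7161]
Step 5: x=[3.0047] v=[-1.7248]
Step 6: x=[2.5459] v=[-1.5293]
Step 7: x=[2.2001] v=[-1.1527]
Step 8: x=[2.0082] v=[-0.6396]
Step 9: x=[1.9930] v=[-0.0507]
Step 10: x=[2.1563] v=[0.5442]
First v>=0 after going negative at step 10, time=3.0000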